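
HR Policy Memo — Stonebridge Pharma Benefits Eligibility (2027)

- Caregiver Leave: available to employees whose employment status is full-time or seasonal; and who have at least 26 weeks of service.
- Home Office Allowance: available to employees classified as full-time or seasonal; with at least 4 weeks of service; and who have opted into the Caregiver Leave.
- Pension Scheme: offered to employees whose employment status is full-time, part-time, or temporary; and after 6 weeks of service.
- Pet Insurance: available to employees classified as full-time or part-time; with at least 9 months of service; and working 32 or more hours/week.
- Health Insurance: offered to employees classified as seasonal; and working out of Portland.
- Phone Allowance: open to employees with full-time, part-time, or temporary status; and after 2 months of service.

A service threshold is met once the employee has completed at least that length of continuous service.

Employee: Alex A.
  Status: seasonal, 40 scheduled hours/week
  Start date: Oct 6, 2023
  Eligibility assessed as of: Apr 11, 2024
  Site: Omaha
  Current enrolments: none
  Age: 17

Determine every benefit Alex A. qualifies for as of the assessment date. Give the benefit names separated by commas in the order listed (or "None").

Service from Oct 6, 2023 to Apr 11, 2024: 188 days.
Caregiver Leave — status seasonal ✓; service 188 days ≥ 26 weeks (≈182 days) ✓ → eligible.
Home Office Allowance — status seasonal ✓; service 188 days ≥ 4 weeks (≈28 days) ✓; not enrolled in Caregiver Leave ✗ → not eligible.
Pension Scheme — status seasonal ✗ (requires full-time, part-time, or temporary) → not eligible.
Pet Insurance — status seasonal ✗ (requires full-time or part-time) → not eligible.
Health Insurance — status seasonal ✓; site Omaha ✗ (not Portland) → not eligible.
Phone Allowance — status seasonal ✗ (requires full-time, part-time, or temporary) → not eligible.

Caregiver Leave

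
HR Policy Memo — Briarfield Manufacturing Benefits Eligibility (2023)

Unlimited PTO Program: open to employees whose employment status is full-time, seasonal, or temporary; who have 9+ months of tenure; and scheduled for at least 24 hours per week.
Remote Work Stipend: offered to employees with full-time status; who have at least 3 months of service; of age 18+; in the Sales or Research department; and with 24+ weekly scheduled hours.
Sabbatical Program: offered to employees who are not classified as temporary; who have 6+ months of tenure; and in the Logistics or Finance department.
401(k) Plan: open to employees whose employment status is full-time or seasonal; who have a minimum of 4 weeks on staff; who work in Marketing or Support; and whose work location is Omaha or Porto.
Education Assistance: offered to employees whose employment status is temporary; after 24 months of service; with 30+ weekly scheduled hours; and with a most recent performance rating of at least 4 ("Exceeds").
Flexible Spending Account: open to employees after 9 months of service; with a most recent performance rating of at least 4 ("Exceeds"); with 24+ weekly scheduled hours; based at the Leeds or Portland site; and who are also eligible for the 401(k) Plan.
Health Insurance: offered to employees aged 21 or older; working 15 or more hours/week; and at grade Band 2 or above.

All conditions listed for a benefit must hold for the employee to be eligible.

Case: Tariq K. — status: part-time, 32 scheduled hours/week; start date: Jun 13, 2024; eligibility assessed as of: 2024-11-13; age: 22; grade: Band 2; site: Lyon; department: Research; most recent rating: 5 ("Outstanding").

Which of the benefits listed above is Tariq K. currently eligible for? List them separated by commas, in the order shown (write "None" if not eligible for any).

Health Insurance

Service from Jun 13, 2024 to 2024-11-13: 153 days.
Unlimited PTO Program — status part-time ✗ (requires full-time, seasonal, or temporary) → not eligible.
Remote Work Stipend — status part-time ✗ (requires full-time) → not eligible.
Sabbatical Program — status part-time ✓ (not excluded); service 153 days < 6 months (≈180 days) ✗ → not eligible.
401(k) Plan — status part-time ✗ (requires full-time or seasonal) → not eligible.
Education Assistance — status part-time ✗ (requires temporary) → not eligible.
Flexible Spending Account — service 153 days < 9 months (≈270 days) ✗ → not eligible.
Health Insurance — age 22 ≥ 21 ✓; 32 hrs/wk ≥ 15 ✓; grade Band 2 ≥ Band 2 ✓ → eligible.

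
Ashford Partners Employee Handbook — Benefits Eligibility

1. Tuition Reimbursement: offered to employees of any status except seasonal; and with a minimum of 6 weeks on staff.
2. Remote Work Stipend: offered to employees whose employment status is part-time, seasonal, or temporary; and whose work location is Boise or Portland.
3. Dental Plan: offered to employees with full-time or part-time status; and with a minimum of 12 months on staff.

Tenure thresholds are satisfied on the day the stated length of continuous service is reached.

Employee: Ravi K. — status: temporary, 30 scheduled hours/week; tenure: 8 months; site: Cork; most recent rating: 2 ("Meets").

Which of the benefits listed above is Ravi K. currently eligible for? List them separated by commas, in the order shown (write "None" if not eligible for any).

Tuition Reimbursement

Tuition Reimbursement — status temporary ✓ (not excluded); service 8 months ≥ 6 weeks (≈42 days) ✓ → eligible.
Remote Work Stipend — status temporary ✓; site Cork ✗ (not Boise or Portland) → not eligible.
Dental Plan — status temporary ✗ (requires full-time or part-time) → not eligible.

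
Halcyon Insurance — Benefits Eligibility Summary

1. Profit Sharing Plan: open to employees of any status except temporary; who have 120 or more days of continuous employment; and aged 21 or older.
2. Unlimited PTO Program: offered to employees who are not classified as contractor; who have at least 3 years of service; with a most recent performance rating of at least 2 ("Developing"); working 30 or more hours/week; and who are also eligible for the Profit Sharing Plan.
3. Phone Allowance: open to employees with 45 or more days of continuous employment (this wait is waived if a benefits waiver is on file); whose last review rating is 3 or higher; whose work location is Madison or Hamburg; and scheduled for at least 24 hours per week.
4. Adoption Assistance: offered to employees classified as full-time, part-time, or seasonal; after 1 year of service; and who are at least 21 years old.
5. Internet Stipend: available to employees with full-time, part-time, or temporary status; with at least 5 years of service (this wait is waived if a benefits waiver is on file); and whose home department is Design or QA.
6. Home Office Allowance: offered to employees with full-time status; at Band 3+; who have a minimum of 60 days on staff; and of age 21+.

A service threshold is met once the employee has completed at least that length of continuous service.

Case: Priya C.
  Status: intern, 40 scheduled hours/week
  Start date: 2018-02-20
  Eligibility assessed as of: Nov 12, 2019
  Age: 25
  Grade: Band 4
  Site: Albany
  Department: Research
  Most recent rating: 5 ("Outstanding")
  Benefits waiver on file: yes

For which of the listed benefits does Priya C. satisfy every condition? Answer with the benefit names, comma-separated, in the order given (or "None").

Profit Sharing Plan

Service from 2018-02-20 to Nov 12, 2019: 630 days.
Profit Sharing Plan — status intern ✓ (not excluded); service 630 days ≥ 120 days ✓; age 25 ≥ 21 ✓ → eligible.
Unlimited PTO Program — status intern ✓ (not excluded); service 630 days < 3 years (≈1095 days) ✗ → not eligible.
Phone Allowance — benefits waiver on file ✓; rating 5 ≥ 3 ✓; site Albany ✗ (not Madison or Hamburg) → not eligible.
Adoption Assistance — status intern ✗ (requires full-time, part-time, or seasonal) → not eligible.
Internet Stipend — status intern ✗ (requires full-time, part-time, or temporary) → not eligible.
Home Office Allowance — status intern ✗ (requires full-time) → not eligible.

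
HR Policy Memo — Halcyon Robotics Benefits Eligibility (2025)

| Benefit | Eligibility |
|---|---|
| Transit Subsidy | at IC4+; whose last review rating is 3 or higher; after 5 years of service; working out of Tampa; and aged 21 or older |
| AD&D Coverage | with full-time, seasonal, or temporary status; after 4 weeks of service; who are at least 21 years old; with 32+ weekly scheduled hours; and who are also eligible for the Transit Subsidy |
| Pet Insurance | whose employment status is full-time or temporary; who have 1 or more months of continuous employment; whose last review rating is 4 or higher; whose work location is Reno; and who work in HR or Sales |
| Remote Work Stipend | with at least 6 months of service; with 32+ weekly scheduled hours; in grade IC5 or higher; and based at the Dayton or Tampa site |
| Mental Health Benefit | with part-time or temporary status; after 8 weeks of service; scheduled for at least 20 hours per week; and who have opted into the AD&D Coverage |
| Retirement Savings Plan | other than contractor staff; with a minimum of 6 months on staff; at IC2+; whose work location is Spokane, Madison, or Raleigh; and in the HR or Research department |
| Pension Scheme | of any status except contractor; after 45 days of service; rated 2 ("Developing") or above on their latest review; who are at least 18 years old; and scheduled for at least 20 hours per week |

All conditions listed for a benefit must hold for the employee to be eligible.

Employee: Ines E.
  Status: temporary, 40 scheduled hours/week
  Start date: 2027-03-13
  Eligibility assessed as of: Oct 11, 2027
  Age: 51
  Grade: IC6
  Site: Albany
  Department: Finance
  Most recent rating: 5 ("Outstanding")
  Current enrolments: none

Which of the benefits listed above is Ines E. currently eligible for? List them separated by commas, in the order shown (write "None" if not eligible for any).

Pension Scheme

Service from 2027-03-13 to Oct 11, 2027: 212 days.
Transit Subsidy — grade IC6 ≥ IC4 ✓; rating 5 ≥ 3 ✓; service 212 days < 5 years (≈1825 days) ✗ → not eligible.
AD&D Coverage — status temporary ✓; service 212 days ≥ 4 weeks (≈28 days) ✓; age 51 ≥ 21 ✓; 40 hrs/wk ≥ 32 ✓; not eligible for Transit Subsidy ✗ → not eligible.
Pet Insurance — status temporary ✓; service 212 days ≥ 1 month (≈30 days) ✓; rating 5 ≥ 4 ✓; site Albany ✗ (not Reno) → not eligible.
Remote Work Stipend — service 212 days ≥ 6 months (≈180 days) ✓; 40 hrs/wk ≥ 32 ✓; grade IC6 ≥ IC5 ✓; site Albany ✗ (not Dayton or Tampa) → not eligible.
Mental Health Benefit — status temporary ✓; service 212 days ≥ 8 weeks (≈56 days) ✓; 40 hrs/wk ≥ 20 ✓; not enrolled in AD&D Coverage ✗ → not eligible.
Retirement Savings Plan — status temporary ✓ (not excluded); service 212 days ≥ 6 months (≈180 days) ✓; grade IC6 ≥ IC2 ✓; site Albany ✗ (not Spokane, Madison, or Raleigh) → not eligible.
Pension Scheme — status temporary ✓ (not excluded); service 212 days ≥ 45 days ✓; rating 5 ≥ 2 ✓; age 51 ≥ 18 ✓; 40 hrs/wk ≥ 20 ✓ → eligible.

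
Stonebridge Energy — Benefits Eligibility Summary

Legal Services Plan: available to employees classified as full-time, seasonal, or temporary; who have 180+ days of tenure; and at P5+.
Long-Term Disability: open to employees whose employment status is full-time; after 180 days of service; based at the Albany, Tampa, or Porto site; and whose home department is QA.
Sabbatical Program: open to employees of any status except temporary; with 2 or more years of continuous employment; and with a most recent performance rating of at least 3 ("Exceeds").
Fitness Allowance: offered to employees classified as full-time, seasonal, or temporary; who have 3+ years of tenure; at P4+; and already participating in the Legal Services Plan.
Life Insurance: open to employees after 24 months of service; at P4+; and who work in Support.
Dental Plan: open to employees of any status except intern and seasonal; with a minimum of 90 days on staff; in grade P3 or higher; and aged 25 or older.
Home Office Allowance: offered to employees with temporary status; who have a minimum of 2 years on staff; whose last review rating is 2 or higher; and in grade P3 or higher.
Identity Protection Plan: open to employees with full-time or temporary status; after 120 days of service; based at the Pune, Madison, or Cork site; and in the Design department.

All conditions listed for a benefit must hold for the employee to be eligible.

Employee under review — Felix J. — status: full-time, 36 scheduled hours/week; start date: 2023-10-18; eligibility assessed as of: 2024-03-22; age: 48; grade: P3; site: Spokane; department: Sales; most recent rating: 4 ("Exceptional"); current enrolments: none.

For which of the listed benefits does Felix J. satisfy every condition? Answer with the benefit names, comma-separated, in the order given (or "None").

Service from 2023-10-18 to 2024-03-22: 156 days.
Legal Services Plan — status full-time ✓; service 156 days < 180 days ✗ → not eligible.
Long-Term Disability — status full-time ✓; service 156 days < 180 days ✗ → not eligible.
Sabbatical Program — status full-time ✓ (not excluded); service 156 days < 2 years (≈730 days) ✗ → not eligible.
Fitness Allowance — status full-time ✓; service 156 days < 3 years (≈1095 days) ✗ → not eligible.
Life Insurance — service 156 days < 24 months (≈720 days) ✗ → not eligible.
Dental Plan — status full-time ✓ (not excluded); service 156 days ≥ 90 days ✓; grade P3 ≥ P3 ✓; age 48 ≥ 25 ✓ → eligible.
Home Office Allowance — status full-time ✗ (requires temporary) → not eligible.
Identity Protection Plan — status full-time ✓; service 156 days ≥ 120 days ✓; site Spokane ✗ (not Pune, Madison, or Cork) → not eligible.

Dental Plan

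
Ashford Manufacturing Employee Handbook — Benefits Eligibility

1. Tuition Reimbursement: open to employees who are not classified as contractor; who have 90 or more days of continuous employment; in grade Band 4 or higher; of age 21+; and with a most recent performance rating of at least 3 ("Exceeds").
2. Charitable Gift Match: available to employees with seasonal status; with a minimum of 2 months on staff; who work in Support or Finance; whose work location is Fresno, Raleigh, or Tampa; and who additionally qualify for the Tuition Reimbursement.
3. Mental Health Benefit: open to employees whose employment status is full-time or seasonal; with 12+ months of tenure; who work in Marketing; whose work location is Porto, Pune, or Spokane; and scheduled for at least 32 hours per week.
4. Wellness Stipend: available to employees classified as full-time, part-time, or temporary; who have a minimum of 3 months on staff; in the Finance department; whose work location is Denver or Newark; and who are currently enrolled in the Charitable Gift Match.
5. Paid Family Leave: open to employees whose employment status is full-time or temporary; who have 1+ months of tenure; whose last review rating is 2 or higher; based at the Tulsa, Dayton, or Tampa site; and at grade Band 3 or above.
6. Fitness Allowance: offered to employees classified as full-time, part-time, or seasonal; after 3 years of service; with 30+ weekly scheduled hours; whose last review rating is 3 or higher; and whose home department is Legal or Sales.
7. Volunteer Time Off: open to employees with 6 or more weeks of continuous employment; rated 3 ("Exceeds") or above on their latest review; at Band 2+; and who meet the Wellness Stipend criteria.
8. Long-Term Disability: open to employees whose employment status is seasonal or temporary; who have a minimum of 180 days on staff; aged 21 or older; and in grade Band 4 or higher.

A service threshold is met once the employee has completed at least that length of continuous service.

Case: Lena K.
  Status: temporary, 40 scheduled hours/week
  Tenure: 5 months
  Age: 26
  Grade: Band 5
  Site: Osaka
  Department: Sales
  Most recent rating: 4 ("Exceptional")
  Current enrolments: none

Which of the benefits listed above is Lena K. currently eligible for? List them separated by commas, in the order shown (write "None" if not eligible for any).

Tuition Reimbursement

Tuition Reimbursement — status temporary ✓ (not excluded); service 5 months ≥ 90 days ✓; grade Band 5 ≥ Band 4 ✓; age 26 ≥ 21 ✓; rating 4 ≥ 3 ✓ → eligible.
Charitable Gift Match — status temporary ✗ (requires seasonal) → not eligible.
Mental Health Benefit — status temporary ✗ (requires full-time or seasonal) → not eligible.
Wellness Stipend — status temporary ✓; service 5 months ≥ 3 months ✓; dept Sales ✗ → not eligible.
Paid Family Leave — status temporary ✓; service 5 months ≥ 1 month ✓; rating 4 ≥ 2 ✓; site Osaka ✗ (not Tulsa, Dayton, or Tampa) → not eligible.
Fitness Allowance — status temporary ✗ (requires full-time, part-time, or seasonal) → not eligible.
Volunteer Time Off — service 5 months ≥ 6 weeks (≈42 days) ✓; rating 4 ≥ 3 ✓; grade Band 5 ≥ Band 2 ✓; not eligible for Wellness Stipend ✗ → not eligible.
Long-Term Disability — status temporary ✓; service 5 months < 180 days ✗ → not eligible.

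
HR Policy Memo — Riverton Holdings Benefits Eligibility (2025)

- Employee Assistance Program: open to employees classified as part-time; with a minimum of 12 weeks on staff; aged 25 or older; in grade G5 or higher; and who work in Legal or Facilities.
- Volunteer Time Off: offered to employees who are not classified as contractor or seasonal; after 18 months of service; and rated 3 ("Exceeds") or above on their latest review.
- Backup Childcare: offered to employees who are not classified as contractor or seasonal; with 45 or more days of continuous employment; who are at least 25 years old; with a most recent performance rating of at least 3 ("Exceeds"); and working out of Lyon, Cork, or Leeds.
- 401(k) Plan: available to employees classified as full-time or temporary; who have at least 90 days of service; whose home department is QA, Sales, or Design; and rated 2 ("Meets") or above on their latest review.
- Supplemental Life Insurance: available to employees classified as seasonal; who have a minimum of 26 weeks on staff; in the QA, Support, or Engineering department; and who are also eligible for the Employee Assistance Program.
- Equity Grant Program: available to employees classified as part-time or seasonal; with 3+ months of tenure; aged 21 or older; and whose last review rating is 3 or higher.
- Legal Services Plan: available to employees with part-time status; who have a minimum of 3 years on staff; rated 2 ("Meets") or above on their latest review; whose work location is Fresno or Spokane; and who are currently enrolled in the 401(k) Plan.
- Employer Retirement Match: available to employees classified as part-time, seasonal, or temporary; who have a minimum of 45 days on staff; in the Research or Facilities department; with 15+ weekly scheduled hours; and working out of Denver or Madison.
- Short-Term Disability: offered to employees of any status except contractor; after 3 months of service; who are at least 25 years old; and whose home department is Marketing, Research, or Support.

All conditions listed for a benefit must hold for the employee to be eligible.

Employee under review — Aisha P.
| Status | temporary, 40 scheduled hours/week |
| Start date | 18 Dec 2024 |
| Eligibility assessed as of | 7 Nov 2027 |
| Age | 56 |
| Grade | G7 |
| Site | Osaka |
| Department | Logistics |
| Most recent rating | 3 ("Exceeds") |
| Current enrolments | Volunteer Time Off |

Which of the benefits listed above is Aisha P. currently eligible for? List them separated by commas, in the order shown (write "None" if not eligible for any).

Service from 18 Dec 2024 to 7 Nov 2027: 1054 days.
Employee Assistance Program — status temporary ✗ (requires part-time) → not eligible.
Volunteer Time Off — status temporary ✓ (not excluded); service 1054 days ≥ 18 months (≈540 days) ✓; rating 3 ≥ 3 ✓ → eligible.
Backup Childcare — status temporary ✓ (not excluded); service 1054 days ≥ 45 days ✓; age 56 ≥ 25 ✓; rating 3 ≥ 3 ✓; site Osaka ✗ (not Lyon, Cork, or Leeds) → not eligible.
401(k) Plan — status temporary ✓; service 1054 days ≥ 90 days ✓; dept Logistics ✗ → not eligible.
Supplemental Life Insurance — status temporary ✗ (requires seasonal) → not eligible.
Equity Grant Program — status temporary ✗ (requires part-time or seasonal) → not eligible.
Legal Services Plan — status temporary ✗ (requires part-time) → not eligible.
Employer Retirement Match — status temporary ✓; service 1054 days ≥ 45 days ✓; dept Logistics ✗ → not eligible.
Short-Term Disability — status temporary ✓ (not excluded); service 1054 days ≥ 3 months (≈90 days) ✓; age 56 ≥ 25 ✓; dept Logistics ✗ → not eligible.

Volunteer Time Off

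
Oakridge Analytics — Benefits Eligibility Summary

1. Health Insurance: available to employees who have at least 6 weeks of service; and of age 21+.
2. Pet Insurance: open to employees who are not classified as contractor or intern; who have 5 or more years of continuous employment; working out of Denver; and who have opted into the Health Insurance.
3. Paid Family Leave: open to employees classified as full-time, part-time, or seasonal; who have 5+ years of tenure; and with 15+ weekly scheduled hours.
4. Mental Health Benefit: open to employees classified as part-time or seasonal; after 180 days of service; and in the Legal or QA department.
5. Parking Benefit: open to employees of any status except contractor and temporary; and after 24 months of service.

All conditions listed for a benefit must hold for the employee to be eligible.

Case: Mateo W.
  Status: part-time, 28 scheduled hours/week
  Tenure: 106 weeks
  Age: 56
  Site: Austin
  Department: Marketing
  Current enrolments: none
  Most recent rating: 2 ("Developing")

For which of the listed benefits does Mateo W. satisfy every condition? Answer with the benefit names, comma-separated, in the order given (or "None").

Health Insurance — service 106 weeks ≥ 6 weeks ✓; age 56 ≥ 21 ✓ → eligible.
Pet Insurance — status part-time ✓ (not excluded); service 106 weeks < 5 years (≈1825 days) ✗ → not eligible.
Paid Family Leave — status part-time ✓; service 106 weeks < 5 years (≈1825 days) ✗ → not eligible.
Mental Health Benefit — status part-time ✓; service 106 weeks ≥ 180 days ✓; dept Marketing ✗ → not eligible.
Parking Benefit — status part-time ✓ (not excluded); service 106 weeks ≥ 24 months (≈720 days) ✓ → eligible.

Health Insurance, Parking Benefit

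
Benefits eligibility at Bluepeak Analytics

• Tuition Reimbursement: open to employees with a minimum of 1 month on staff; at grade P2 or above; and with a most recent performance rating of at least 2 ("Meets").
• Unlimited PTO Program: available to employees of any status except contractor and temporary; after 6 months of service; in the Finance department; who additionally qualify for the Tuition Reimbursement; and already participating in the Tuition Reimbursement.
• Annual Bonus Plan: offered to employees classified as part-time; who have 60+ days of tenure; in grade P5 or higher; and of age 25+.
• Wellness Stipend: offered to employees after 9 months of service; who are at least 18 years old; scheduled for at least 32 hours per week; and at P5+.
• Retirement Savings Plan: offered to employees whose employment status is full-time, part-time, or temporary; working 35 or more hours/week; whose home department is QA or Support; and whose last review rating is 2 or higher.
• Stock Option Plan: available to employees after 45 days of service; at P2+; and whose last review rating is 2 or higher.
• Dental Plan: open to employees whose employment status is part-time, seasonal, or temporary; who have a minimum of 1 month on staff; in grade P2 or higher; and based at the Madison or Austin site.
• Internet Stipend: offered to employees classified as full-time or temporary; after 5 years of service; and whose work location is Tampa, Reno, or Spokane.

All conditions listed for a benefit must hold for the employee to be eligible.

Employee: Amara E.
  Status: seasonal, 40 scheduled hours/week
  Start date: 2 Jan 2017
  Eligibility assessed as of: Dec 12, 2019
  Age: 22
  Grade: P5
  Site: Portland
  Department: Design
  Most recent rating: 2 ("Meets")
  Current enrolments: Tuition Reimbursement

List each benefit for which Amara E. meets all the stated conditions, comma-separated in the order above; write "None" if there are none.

Tuition Reimbursement, Wellness Stipend, Stock Option Plan

Service from 2 Jan 2017 to Dec 12, 2019: 1074 days.
Tuition Reimbursement — service 1074 days ≥ 1 month (≈30 days) ✓; grade P5 ≥ P2 ✓; rating 2 ≥ 2 ✓ → eligible.
Unlimited PTO Program — status seasonal ✓ (not excluded); service 1074 days ≥ 6 months (≈180 days) ✓; dept Design ✗ → not eligible.
Annual Bonus Plan — status seasonal ✗ (requires part-time) → not eligible.
Wellness Stipend — service 1074 days ≥ 9 months (≈270 days) ✓; age 22 ≥ 18 ✓; 40 hrs/wk ≥ 32 ✓; grade P5 ≥ P5 ✓ → eligible.
Retirement Savings Plan — status seasonal ✗ (requires full-time, part-time, or temporary) → not eligible.
Stock Option Plan — service 1074 days ≥ 45 days ✓; grade P5 ≥ P2 ✓; rating 2 ≥ 2 ✓ → eligible.
Dental Plan — status seasonal ✓; service 1074 days ≥ 1 month (≈30 days) ✓; grade P5 ≥ P2 ✓; site Portland ✗ (not Madison or Austin) → not eligible.
Internet Stipend — status seasonal ✗ (requires full-time or temporary) → not eligible.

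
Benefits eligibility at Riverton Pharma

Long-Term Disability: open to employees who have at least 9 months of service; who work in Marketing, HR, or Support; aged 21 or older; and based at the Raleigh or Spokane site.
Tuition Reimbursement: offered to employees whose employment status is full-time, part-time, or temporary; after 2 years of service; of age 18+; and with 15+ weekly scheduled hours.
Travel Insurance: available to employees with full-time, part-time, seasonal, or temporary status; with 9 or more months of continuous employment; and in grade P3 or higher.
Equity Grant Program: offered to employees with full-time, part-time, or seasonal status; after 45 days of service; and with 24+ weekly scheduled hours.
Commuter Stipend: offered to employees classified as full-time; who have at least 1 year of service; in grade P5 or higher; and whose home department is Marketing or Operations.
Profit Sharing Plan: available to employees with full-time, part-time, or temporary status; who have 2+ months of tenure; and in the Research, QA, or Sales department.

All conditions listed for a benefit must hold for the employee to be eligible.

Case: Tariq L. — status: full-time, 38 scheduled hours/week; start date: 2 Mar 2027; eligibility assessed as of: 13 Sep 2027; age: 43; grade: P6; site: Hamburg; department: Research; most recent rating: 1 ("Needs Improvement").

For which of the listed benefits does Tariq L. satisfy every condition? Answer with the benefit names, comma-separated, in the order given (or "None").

Equity Grant Program, Profit Sharing Plan

Service from 2 Mar 2027 to 13 Sep 2027: 195 days.
Long-Term Disability — service 195 days < 9 months (≈270 days) ✗ → not eligible.
Tuition Reimbursement — status full-time ✓; service 195 days < 2 years (≈730 days) ✗ → not eligible.
Travel Insurance — status full-time ✓; service 195 days < 9 months (≈270 days) ✗ → not eligible.
Equity Grant Program — status full-time ✓; service 195 days ≥ 45 days ✓; 38 hrs/wk ≥ 24 ✓ → eligible.
Commuter Stipend — status full-time ✓; service 195 days < 1 year (≈365 days) ✗ → not eligible.
Profit Sharing Plan — status full-time ✓; service 195 days ≥ 2 months (≈60 days) ✓; dept Research ✓ → eligible.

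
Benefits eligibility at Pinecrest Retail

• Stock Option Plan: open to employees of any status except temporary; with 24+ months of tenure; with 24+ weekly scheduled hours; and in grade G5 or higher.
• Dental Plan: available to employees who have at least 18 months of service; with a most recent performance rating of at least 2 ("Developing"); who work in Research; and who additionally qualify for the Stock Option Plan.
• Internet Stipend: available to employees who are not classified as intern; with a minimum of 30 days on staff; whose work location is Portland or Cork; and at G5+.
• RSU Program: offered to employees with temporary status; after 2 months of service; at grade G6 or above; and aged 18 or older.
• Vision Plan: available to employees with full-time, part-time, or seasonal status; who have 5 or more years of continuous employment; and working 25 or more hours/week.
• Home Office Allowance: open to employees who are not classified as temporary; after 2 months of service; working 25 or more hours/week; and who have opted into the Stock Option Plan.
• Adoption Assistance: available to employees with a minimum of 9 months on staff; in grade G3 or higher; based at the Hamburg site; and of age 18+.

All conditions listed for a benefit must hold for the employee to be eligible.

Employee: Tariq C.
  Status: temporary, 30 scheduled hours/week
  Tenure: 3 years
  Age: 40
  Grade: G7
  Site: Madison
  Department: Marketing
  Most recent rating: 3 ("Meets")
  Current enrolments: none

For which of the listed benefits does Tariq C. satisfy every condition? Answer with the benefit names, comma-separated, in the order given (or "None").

Stock Option Plan — status temporary ✗ (excluded) → not eligible.
Dental Plan — service 3 years ≥ 18 months (≈540 days) ✓; rating 3 ≥ 2 ✓; dept Marketing ✗ → not eligible.
Internet Stipend — status temporary ✓ (not excluded); service 3 years ≥ 30 days ✓; site Madison ✗ (not Portland or Cork) → not eligible.
RSU Program — status temporary ✓; service 3 years ≥ 2 months (≈60 days) ✓; grade G7 ≥ G6 ✓; age 40 ≥ 18 ✓ → eligible.
Vision Plan — status temporary ✗ (requires full-time, part-time, or seasonal) → not eligible.
Home Office Allowance — status temporary ✗ (excluded) → not eligible.
Adoption Assistance — service 3 years ≥ 9 months (≈270 days) ✓; grade G7 ≥ G3 ✓; site Madison ✗ (not Hamburg) → not eligible.

RSU Program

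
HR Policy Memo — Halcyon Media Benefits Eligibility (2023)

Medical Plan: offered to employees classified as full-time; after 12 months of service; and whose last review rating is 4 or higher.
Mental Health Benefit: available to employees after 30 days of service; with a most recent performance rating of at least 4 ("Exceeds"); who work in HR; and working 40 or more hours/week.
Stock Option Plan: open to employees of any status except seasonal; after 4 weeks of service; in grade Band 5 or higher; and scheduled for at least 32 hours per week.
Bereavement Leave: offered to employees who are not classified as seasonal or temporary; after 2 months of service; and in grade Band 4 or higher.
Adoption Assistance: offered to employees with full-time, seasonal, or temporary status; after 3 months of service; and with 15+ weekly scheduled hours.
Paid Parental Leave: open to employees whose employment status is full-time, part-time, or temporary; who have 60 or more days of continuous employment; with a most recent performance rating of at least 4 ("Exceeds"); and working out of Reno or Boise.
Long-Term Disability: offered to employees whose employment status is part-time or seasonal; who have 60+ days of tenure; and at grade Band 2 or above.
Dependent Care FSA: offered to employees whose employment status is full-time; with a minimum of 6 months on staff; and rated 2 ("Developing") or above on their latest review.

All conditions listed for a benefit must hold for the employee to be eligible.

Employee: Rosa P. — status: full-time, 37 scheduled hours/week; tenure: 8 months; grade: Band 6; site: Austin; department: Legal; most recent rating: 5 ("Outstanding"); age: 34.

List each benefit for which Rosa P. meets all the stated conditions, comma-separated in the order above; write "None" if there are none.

Medical Plan — status full-time ✓; service 8 months < 12 months ✗ → not eligible.
Mental Health Benefit — service 8 months ≥ 30 days ✓; rating 5 ≥ 4 ✓; dept Legal ✗ → not eligible.
Stock Option Plan — status full-time ✓ (not excluded); service 8 months ≥ 4 weeks (≈28 days) ✓; grade Band 6 ≥ Band 5 ✓; 37 hrs/wk ≥ 32 ✓ → eligible.
Bereavement Leave — status full-time ✓ (not excluded); service 8 months ≥ 2 months ✓; grade Band 6 ≥ Band 4 ✓ → eligible.
Adoption Assistance — status full-time ✓; service 8 months ≥ 3 months ✓; 37 hrs/wk ≥ 15 ✓ → eligible.
Paid Parental Leave — status full-time ✓; service 8 months ≥ 60 days ✓; rating 5 ≥ 4 ✓; site Austin ✗ (not Reno or Boise) → not eligible.
Long-Term Disability — status full-time ✗ (requires part-time or seasonal) → not eligible.
Dependent Care FSA — status full-time ✓; service 8 months ≥ 6 months ✓; rating 5 ≥ 2 ✓ → eligible.

Stock Option Plan, Bereavement Leave, Adoption Assistance, Dependent Care FSA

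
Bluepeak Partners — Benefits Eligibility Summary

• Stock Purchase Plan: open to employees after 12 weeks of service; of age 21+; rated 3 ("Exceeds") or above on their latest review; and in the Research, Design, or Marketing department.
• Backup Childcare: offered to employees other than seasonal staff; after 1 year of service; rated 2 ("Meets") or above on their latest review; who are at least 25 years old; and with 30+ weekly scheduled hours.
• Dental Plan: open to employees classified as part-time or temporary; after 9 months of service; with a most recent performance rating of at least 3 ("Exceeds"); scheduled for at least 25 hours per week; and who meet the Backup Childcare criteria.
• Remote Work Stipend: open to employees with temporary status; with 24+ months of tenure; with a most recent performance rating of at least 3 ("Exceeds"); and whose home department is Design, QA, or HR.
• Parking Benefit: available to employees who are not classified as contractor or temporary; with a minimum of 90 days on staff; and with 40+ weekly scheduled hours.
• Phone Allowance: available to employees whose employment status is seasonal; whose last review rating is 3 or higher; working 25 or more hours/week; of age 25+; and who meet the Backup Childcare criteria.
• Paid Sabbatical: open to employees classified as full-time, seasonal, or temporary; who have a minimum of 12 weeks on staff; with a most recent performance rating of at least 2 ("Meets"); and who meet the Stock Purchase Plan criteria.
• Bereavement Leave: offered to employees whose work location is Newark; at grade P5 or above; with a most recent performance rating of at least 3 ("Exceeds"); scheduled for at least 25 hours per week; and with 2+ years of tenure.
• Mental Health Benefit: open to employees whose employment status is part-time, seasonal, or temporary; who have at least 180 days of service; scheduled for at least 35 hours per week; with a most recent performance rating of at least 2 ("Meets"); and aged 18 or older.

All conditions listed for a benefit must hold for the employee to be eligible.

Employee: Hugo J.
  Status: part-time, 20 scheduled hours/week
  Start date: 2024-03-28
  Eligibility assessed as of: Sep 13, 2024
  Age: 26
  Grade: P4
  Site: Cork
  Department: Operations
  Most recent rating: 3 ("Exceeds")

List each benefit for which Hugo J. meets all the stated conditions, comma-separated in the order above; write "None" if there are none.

Service from 2024-03-28 to Sep 13, 2024: 169 days.
Stock Purchase Plan — service 169 days ≥ 12 weeks (≈84 days) ✓; age 26 ≥ 21 ✓; rating 3 ≥ 3 ✓; dept Operations ✗ → not eligible.
Backup Childcare — status part-time ✓ (not excluded); service 169 days < 1 year (≈365 days) ✗ → not eligible.
Dental Plan — status part-time ✓; service 169 days < 9 months (≈270 days) ✗ → not eligible.
Remote Work Stipend — status part-time ✗ (requires temporary) → not eligible.
Parking Benefit — status part-time ✓ (not excluded); service 169 days ≥ 90 days ✓; 20 hrs/wk < 40 ✗ → not eligible.
Phone Allowance — status part-time ✗ (requires seasonal) → not eligible.
Paid Sabbatical — status part-time ✗ (requires full-time, seasonal, or temporary) → not eligible.
Bereavement Leave — site Cork ✗ (not Newark) → not eligible.
Mental Health Benefit — status part-time ✓; service 169 days < 180 days ✗ → not eligible.

None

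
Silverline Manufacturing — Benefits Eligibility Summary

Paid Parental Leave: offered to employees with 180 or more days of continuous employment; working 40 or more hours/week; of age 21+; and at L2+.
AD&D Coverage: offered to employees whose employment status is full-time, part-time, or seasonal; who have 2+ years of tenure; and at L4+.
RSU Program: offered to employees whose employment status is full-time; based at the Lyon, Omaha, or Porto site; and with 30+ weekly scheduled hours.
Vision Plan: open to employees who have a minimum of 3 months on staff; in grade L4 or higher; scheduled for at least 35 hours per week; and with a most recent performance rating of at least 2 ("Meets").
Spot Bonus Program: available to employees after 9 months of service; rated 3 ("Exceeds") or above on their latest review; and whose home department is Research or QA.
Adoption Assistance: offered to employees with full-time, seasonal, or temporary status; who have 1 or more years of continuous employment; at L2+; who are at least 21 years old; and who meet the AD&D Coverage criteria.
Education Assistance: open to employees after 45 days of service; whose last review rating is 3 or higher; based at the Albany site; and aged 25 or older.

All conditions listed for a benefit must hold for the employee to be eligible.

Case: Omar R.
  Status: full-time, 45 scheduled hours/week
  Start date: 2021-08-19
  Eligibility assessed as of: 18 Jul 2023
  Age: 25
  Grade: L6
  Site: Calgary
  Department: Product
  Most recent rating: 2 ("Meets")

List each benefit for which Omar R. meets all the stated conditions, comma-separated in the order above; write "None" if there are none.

Service from 2021-08-19 to 18 Jul 2023: 698 days.
Paid Parental Leave — service 698 days ≥ 180 days ✓; 45 hrs/wk ≥ 40 ✓; age 25 ≥ 21 ✓; grade L6 ≥ L2 ✓ → eligible.
AD&D Coverage — status full-time ✓; service 698 days < 2 years (≈730 days) ✗ → not eligible.
RSU Program — status full-time ✓; site Calgary ✗ (not Lyon, Omaha, or Porto) → not eligible.
Vision Plan — service 698 days ≥ 3 months (≈90 days) ✓; grade L6 ≥ L4 ✓; 45 hrs/wk ≥ 35 ✓; rating 2 ≥ 2 ✓ → eligible.
Spot Bonus Program — service 698 days ≥ 9 months (≈270 days) ✓; rating 2 < 3 ✗ → not eligible.
Adoption Assistance — status full-time ✓; service 698 days ≥ 1 year (≈365 days) ✓; grade L6 ≥ L2 ✓; age 25 ≥ 21 ✓; not eligible for AD&D Coverage ✗ → not eligible.
Education Assistance — service 698 days ≥ 45 days ✓; rating 2 < 3 ✗ → not eligible.

Paid Parental Leave, Vision Plan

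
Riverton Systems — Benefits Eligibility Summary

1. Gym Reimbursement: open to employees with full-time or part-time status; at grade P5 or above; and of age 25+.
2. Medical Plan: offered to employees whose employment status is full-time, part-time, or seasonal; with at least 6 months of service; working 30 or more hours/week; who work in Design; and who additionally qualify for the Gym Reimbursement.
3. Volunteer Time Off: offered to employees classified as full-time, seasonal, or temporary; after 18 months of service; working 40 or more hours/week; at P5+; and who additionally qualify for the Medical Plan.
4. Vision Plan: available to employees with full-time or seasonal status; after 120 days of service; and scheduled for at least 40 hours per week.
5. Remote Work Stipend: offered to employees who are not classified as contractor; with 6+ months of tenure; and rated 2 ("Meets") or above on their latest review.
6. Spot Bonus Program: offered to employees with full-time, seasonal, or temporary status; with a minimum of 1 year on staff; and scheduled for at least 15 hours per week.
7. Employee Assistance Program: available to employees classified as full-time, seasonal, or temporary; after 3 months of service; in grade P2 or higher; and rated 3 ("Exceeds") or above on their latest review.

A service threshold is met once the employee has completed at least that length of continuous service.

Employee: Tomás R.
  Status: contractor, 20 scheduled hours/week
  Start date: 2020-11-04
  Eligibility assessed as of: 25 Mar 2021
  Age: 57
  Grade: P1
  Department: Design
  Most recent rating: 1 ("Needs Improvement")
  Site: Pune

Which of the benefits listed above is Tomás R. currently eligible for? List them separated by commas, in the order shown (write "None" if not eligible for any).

None

Service from 2020-11-04 to 25 Mar 2021: 141 days.
Gym Reimbursement — status contractor ✗ (requires full-time or part-time) → not eligible.
Medical Plan — status contractor ✗ (requires full-time, part-time, or seasonal) → not eligible.
Volunteer Time Off — status contractor ✗ (requires full-time, seasonal, or temporary) → not eligible.
Vision Plan — status contractor ✗ (requires full-time or seasonal) → not eligible.
Remote Work Stipend — status contractor ✗ (excluded) → not eligible.
Spot Bonus Program — status contractor ✗ (requires full-time, seasonal, or temporary) → not eligible.
Employee Assistance Program — status contractor ✗ (requires full-time, seasonal, or temporary) → not eligible.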